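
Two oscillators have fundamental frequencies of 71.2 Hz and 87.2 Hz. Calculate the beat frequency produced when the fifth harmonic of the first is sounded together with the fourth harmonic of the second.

7.2 Hz

Fifth harmonic of the first: 5·71.2 = 356.0 Hz.
Fourth harmonic of the second: 4·87.2 = 348.8 Hz.
f_beat = |356.0 − 348.8| = 7.2 Hz.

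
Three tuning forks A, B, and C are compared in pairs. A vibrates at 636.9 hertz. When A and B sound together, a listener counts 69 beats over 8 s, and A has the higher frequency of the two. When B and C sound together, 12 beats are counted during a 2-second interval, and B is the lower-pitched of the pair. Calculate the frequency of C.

A–B: Beat frequency = 69/8 = 8.625 Hz.
B is below A, so f_B = 636.9 − 8.625 = 628.275 Hz.
B–C: Beat frequency = 12/2 = 6 Hz.
C is above B, so f_C = 628.275 + 6 = 634.275 Hz.

634.275 Hz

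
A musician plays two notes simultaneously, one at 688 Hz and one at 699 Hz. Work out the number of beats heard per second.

The beat frequency equals the magnitude of the frequency difference.
|688 − 699| = 11 Hz.

11 Hz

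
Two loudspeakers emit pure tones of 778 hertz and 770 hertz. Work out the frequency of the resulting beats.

Beats arise from superposition of two nearby frequencies; the beat rate is |f₁ − f₂|.
|778 − 770| = 8 Hz.

8 Hz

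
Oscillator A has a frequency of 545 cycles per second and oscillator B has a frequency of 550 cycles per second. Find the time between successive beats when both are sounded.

0.200 s

f_beat = |545 − 550| = 5 Hz.
Beat period T = 1 / f_beat = 1 / 5 s.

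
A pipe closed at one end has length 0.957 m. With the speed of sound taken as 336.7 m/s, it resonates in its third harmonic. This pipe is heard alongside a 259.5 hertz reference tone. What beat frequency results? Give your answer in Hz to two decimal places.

Closed pipe (odd harmonics): f_n = n·v/(4L) = 3·336.7/(4·0.957) = 263.8715 Hz.
f_beat = |263.8715 − 259.5| = 4.37 Hz.

4.37 Hz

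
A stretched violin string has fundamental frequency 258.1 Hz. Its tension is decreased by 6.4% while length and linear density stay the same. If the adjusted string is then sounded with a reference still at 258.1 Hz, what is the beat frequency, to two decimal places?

For a string, f ∝ √T, so the new frequency is 258.1·√0.936 = 249.7042 Hz.
f_beat = |249.7042 − 258.1| = 8.40 Hz.

8.40 Hz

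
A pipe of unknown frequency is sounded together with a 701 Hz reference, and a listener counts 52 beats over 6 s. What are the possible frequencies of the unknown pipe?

Beat frequency = 52/6 = 8.6667 Hz.
|f − 701| = 8.6667, so f = 701 ± 8.6667.

692.3333 Hz or 709.6667 Hz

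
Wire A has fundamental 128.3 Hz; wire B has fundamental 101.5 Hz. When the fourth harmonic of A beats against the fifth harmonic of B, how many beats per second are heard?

5.7 Hz

Fourth harmonic of the first: 4·128.3 = 513.2 Hz.
Fifth harmonic of the second: 5·101.5 = 507.5 Hz.
f_beat = |513.2 − 507.5| = 5.7 Hz.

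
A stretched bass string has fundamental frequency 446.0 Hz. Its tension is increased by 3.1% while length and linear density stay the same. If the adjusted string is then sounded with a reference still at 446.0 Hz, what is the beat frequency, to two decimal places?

For a string, f ∝ √T, so the new frequency is 446.0·√1.031 = 452.8602 Hz.
f_beat = |452.8602 − 446.0| = 6.86 Hz.

6.86 Hz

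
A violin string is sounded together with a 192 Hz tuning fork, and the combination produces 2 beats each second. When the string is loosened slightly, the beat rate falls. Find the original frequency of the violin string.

194 Hz

|f − 192| = 2, so the violin string was at either 190 Hz or 194 Hz.
Reducing tension lowers a string's frequency; the adjustment lowers the violin string's frequency.
The beat rate fell, so the adjustment moved the violin string toward 192 Hz — it must have started above the reference.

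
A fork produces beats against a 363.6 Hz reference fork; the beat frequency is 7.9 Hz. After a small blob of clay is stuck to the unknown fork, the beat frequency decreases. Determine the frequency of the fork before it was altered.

|f − 363.6| = 7.9, so the fork was at either 355.7 Hz or 371.5 Hz.
Adding mass to a fork lowers its frequency; the adjustment lowers the fork's frequency.
The beat rate fell, so the adjustment moved the fork toward 363.6 Hz — it must have started above the reference.

371.5 Hz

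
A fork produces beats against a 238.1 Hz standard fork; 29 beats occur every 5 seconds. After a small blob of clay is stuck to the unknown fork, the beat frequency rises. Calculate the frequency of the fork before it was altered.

Beat frequency = 29/5 = 5.8 Hz.
|f − 238.1| = 5.8, so the fork was at either 232.3 Hz or 243.9 Hz.
Adding mass to a fork lowers its frequency; the adjustment lowers the fork's frequency.
The beat rate rose, so the adjustment moved the fork further from 238.1 Hz — it was already below the reference.

232.3 Hz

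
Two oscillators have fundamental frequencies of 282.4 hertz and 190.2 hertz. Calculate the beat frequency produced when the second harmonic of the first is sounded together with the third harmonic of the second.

Second harmonic of the first: 2·282.4 = 564.8 Hz.
Third harmonic of the second: 3·190.2 = 570.6 Hz.
f_beat = |564.8 − 570.6| = 5.8 Hz.

5.8 Hz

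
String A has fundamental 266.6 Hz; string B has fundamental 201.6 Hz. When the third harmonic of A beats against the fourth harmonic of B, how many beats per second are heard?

6.6 Hz

Third harmonic of the first: 3·266.6 = 799.8 Hz.
Fourth harmonic of the second: 4·201.6 = 806.4 Hz.
f_beat = |799.8 − 806.4| = 6.6 Hz.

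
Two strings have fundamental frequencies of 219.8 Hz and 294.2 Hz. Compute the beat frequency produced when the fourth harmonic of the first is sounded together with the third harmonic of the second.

3.4 Hz

Fourth harmonic of the first: 4·219.8 = 879.2 Hz.
Third harmonic of the second: 3·294.2 = 882.6 Hz.
f_beat = |879.2 − 882.6| = 3.4 Hz.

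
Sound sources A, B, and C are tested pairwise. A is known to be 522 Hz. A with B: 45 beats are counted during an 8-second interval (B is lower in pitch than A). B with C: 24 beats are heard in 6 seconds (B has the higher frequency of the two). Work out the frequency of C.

512.375 Hz

A–B: Beat frequency = 45/8 = 5.625 Hz.
B is below A, so f_B = 522 − 5.625 = 516.375 Hz.
B–C: Beat frequency = 24/6 = 4 Hz.
C is below B, so f_C = 516.375 − 4 = 512.375 Hz.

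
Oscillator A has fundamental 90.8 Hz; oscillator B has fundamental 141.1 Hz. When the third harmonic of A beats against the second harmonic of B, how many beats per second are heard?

9.8 Hz

Third harmonic of the first: 3·90.8 = 272.4 Hz.
Second harmonic of the second: 2·141.1 = 282.2 Hz.
f_beat = |272.4 − 282.2| = 9.8 Hz.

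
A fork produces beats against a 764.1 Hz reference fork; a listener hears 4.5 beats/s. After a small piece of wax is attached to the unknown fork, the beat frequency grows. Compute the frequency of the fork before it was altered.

|f − 764.1| = 4.5, so the fork was at either 759.6 Hz or 768.6 Hz.
Loading a fork with wax lowers its frequency; the adjustment lowers the fork's frequency.
The beat rate rose, so the adjustment moved the fork further from 764.1 Hz — it was already below the reference.

759.6 Hz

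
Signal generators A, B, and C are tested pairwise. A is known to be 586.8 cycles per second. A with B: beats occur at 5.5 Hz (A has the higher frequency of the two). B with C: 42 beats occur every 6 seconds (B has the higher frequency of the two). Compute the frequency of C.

B is below A, so f_B = 586.8 − 5.5 = 581.3 Hz.
B–C: Beat frequency = 42/6 = 7 Hz.
C is below B, so f_C = 581.3 − 7 = 574.3 Hz.

574.3 Hz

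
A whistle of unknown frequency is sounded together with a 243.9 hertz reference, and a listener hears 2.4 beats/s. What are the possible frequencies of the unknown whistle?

|f − 243.9| = 2.4, so f = 243.9 ± 2.4.

241.5 Hz or 246.3 Hz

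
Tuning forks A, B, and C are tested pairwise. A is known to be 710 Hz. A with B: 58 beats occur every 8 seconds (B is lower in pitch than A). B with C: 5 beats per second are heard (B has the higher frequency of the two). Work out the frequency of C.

697.75 Hz

A–B: Beat frequency = 58/8 = 7.25 Hz.
B is below A, so f_B = 710 − 7.25 = 702.75 Hz.
C is below B, so f_C = 702.75 − 5 = 697.75 Hz.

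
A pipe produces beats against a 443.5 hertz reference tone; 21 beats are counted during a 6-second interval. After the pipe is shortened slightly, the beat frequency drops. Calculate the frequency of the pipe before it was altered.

Beat frequency = 21/6 = 3.5 Hz.
|f − 443.5| = 3.5, so the pipe was at either 440 Hz or 447 Hz.
A shorter pipe has a higher fundamental; the adjustment raises the pipe's frequency.
The beat rate fell, so the adjustment moved the pipe toward 443.5 Hz — it must have started below the reference.

440 Hz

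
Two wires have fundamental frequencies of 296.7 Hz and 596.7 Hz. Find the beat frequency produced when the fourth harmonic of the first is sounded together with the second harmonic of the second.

Fourth harmonic of the first: 4·296.7 = 1186.8 Hz.
Second harmonic of the second: 2·596.7 = 1193.4 Hz.
f_beat = |1186.8 − 1193.4| = 6.6 Hz.

6.6 Hz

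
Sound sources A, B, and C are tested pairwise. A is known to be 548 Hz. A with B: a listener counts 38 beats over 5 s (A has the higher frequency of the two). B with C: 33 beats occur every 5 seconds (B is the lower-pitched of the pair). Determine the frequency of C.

A–B: Beat frequency = 38/5 = 7.6 Hz.
B is below A, so f_B = 548 − 7.6 = 540.4 Hz.
B–C: Beat frequency = 33/5 = 6.6 Hz.
C is above B, so f_C = 540.4 + 6.6 = 547 Hz.

547 Hz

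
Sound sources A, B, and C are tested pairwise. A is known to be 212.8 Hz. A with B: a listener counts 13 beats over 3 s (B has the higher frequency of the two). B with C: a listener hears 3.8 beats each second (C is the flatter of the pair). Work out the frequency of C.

A–B: Beat frequency = 13/3 = 4.3333 Hz.
B is above A, so f_B = 212.8 + 4.3333 = 217.1333 Hz.
C is below B, so f_C = 217.1333 − 3.8 = 213.3333 Hz.

213.3333 Hz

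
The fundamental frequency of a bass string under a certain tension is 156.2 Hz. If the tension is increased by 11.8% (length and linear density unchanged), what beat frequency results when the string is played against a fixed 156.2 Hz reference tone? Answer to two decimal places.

For a string, f ∝ √T, so the new frequency is 156.2·√1.118 = 165.1589 Hz.
f_beat = |165.1589 − 156.2| = 8.96 Hz.

8.96 Hz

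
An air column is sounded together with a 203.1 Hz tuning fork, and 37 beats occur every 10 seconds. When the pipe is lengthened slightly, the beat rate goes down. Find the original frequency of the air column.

Beat frequency = 37/10 = 3.7 Hz.
|f − 203.1| = 3.7, so the air column was at either 199.4 Hz or 206.8 Hz.
A longer pipe has a lower fundamental; the adjustment lowers the air column's frequency.
The beat rate fell, so the adjustment moved the air column toward 203.1 Hz — it must have started above the reference.

206.8 Hz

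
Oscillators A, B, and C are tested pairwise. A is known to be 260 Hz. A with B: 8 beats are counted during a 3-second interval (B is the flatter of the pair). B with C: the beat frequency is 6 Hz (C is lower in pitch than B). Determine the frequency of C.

A–B: Beat frequency = 8/3 = 2.6667 Hz.
B is below A, so f_B = 260 − 2.6667 = 257.3333 Hz.
C is below B, so f_C = 257.3333 − 6 = 251.3333 Hz.

251.3333 Hz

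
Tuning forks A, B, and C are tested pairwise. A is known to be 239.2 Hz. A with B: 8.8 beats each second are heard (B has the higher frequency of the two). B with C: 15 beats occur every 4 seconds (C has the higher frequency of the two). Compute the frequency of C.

251.75 Hz

B is above A, so f_B = 239.2 + 8.8 = 248 Hz.
B–C: Beat frequency = 15/4 = 3.75 Hz.
C is above B, so f_C = 248 + 3.75 = 251.75 Hz.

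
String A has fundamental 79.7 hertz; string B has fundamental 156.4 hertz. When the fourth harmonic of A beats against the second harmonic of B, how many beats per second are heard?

Fourth harmonic of the first: 4·79.7 = 318.8 Hz.
Second harmonic of the second: 2·156.4 = 312.8 Hz.
f_beat = |318.8 − 312.8| = 6.0 Hz.

6.0 Hz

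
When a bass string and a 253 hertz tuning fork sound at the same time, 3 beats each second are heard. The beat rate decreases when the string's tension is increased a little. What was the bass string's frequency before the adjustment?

250 Hz

|f − 253| = 3, so the bass string was at either 250 Hz or 256 Hz.
Higher tension means higher frequency; the adjustment raises the bass string's frequency.
The beat rate fell, so the adjustment moved the bass string toward 253 Hz — it must have started below the reference.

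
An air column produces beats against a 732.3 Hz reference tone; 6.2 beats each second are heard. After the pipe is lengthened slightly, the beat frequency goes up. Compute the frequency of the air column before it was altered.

726.1 Hz

|f − 732.3| = 6.2, so the air column was at either 726.1 Hz or 738.5 Hz.
A longer pipe has a lower fundamental; the adjustment lowers the air column's frequency.
The beat rate rose, so the adjustment moved the air column further from 732.3 Hz — it was already below the reference.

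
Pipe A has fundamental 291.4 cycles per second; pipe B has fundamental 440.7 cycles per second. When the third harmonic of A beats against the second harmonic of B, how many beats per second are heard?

7.2 Hz

Third harmonic of the first: 3·291.4 = 874.2 Hz.
Second harmonic of the second: 2·440.7 = 881.4 Hz.
f_beat = |874.2 − 881.4| = 7.2 Hz.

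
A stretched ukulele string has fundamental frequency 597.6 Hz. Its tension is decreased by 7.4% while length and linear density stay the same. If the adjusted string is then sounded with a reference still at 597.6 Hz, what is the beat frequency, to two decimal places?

For a string, f ∝ √T, so the new frequency is 597.6·√0.926 = 575.0639 Hz.
f_beat = |575.0639 − 597.6| = 22.54 Hz.

22.54 Hz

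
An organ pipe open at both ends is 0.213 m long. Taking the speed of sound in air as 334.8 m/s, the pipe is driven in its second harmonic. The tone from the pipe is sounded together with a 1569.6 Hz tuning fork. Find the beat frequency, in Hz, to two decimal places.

2.23 Hz

Open pipe: f_n = n·v/(2L) = 2·334.8/(2·0.213) = 1571.8310 Hz.
f_beat = |1571.8310 − 1569.6| = 2.23 Hz.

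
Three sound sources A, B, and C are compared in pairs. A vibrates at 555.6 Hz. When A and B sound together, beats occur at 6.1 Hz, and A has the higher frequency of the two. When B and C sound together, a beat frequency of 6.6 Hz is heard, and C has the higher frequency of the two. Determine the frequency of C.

B is below A, so f_B = 555.6 − 6.1 = 549.5 Hz.
C is above B, so f_C = 549.5 + 6.6 = 556.1 Hz.

556.1 Hz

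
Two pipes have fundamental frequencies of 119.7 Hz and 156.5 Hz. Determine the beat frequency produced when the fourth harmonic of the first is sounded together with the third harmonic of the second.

9.3 Hz

Fourth harmonic of the first: 4·119.7 = 478.8 Hz.
Third harmonic of the second: 3·156.5 = 469.5 Hz.
f_beat = |478.8 − 469.5| = 9.3 Hz.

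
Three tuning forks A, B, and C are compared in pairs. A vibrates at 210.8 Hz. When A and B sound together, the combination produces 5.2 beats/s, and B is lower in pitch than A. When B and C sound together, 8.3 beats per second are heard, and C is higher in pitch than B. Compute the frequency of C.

213.9 Hz

B is below A, so f_B = 210.8 − 5.2 = 205.6 Hz.
C is above B, so f_C = 205.6 + 8.3 = 213.9 Hz.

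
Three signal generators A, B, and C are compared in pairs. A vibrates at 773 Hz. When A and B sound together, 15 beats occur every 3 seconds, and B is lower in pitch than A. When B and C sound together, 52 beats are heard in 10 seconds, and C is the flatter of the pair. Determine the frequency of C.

A–B: Beat frequency = 15/3 = 5 Hz.
B is below A, so f_B = 773 − 5 = 768 Hz.
B–C: Beat frequency = 52/10 = 5.2 Hz.
C is below B, so f_C = 768 − 5.2 = 762.8 Hz.

762.8 Hz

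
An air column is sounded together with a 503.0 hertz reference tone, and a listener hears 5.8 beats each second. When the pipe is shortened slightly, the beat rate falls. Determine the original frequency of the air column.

497.2 Hz

|f − 503.0| = 5.8, so the air column was at either 497.2 Hz or 508.8 Hz.
A shorter pipe has a higher fundamental; the adjustment raises the air column's frequency.
The beat rate fell, so the adjustment moved the air column toward 503.0 Hz — it must have started below the reference.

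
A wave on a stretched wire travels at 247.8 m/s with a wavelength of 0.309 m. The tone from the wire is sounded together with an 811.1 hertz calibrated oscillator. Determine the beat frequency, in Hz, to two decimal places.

Source frequency f = v/λ = 247.8/0.309 = 801.9417 Hz.
f_beat = |801.9417 − 811.1| = 9.16 Hz.

9.16 Hz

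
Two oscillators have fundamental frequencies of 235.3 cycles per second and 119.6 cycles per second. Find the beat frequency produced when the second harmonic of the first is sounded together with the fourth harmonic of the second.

Second harmonic of the first: 2·235.3 = 470.6 Hz.
Fourth harmonic of the second: 4·119.6 = 478.4 Hz.
f_beat = |470.6 − 478.4| = 7.8 Hz.

7.8 Hz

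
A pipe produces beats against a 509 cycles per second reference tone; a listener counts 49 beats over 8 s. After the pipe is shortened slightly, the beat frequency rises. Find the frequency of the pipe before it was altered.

515.125 Hz

Beat frequency = 49/8 = 6.125 Hz.
|f − 509| = 6.125, so the pipe was at either 502.875 Hz or 515.125 Hz.
A shorter pipe has a higher fundamental; the adjustment raises the pipe's frequency.
The beat rate rose, so the adjustment moved the pipe further from 509 Hz — it was already above the reference.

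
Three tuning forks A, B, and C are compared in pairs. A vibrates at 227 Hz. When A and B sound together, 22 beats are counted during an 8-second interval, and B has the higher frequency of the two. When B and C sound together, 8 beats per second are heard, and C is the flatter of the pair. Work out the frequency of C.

A–B: Beat frequency = 22/8 = 2.75 Hz.
B is above A, so f_B = 227 + 2.75 = 229.75 Hz.
C is below B, so f_C = 229.75 − 8 = 221.75 Hz.

221.75 Hz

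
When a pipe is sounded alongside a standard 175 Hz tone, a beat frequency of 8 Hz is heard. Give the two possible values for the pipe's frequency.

|f − 175| = 8, so f = 175 ± 8.

167 Hz or 183 Hz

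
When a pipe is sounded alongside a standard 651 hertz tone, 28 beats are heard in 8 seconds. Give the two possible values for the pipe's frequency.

Beat frequency = 28/8 = 3.5 Hz.
|f − 651| = 3.5, so f = 651 ± 3.5.

647.5 Hz or 654.5 Hz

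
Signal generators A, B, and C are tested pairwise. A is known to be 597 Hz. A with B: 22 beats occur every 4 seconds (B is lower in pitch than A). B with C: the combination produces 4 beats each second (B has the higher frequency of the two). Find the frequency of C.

587.5 Hz

A–B: Beat frequency = 22/4 = 5.5 Hz.
B is below A, so f_B = 597 − 5.5 = 591.5 Hz.
C is below B, so f_C = 591.5 − 4 = 587.5 Hz.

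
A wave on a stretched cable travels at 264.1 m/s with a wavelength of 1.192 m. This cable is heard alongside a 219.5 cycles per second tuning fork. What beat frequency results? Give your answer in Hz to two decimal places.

Source frequency f = v/λ = 264.1/1.192 = 221.5604 Hz.
f_beat = |221.5604 − 219.5| = 2.06 Hz.

2.06 Hz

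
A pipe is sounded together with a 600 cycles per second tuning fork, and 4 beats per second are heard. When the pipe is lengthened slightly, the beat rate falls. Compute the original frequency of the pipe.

604 Hz

|f − 600| = 4, so the pipe was at either 596 Hz or 604 Hz.
A longer pipe has a lower fundamental; the adjustment lowers the pipe's frequency.
The beat rate fell, so the adjustment moved the pipe toward 600 Hz — it must have started above the reference.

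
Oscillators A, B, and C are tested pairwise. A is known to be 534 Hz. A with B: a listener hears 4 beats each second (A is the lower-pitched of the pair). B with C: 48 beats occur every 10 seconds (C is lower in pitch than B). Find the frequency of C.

533.2 Hz

B is above A, so f_B = 534 + 4 = 538 Hz.
B–C: Beat frequency = 48/10 = 4.8 Hz.
C is below B, so f_C = 538 − 4.8 = 533.2 Hz.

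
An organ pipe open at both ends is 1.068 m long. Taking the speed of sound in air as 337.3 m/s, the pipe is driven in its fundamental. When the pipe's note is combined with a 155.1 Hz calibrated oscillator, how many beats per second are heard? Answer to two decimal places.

2.81 Hz

Open pipe: f_n = n·v/(2L) = 1·337.3/(2·1.068) = 157.9120 Hz.
f_beat = |157.9120 − 155.1| = 2.81 Hz.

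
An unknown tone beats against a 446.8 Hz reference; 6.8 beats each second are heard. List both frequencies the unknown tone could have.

|f − 446.8| = 6.8, so f = 446.8 ± 6.8.

440 Hz or 453.6 Hz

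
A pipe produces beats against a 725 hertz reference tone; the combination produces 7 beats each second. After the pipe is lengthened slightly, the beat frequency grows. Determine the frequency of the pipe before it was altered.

|f − 725| = 7, so the pipe was at either 718 Hz or 732 Hz.
A longer pipe has a lower fundamental; the adjustment lowers the pipe's frequency.
The beat rate rose, so the adjustment moved the pipe further from 725 Hz — it was already below the reference.

718 Hz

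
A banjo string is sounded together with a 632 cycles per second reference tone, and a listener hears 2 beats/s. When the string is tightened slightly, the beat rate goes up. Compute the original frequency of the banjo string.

634 Hz

|f − 632| = 2, so the banjo string was at either 630 Hz or 634 Hz.
Increasing tension raises a string's frequency; the adjustment raises the banjo string's frequency.
The beat rate rose, so the adjustment moved the banjo string further from 632 Hz — it was already above the reference.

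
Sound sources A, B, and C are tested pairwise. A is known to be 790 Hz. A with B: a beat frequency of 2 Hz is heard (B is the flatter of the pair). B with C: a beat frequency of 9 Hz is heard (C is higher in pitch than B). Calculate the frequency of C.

B is below A, so f_B = 790 − 2 = 788 Hz.
C is above B, so f_C = 788 + 9 = 797 Hz.

797 Hz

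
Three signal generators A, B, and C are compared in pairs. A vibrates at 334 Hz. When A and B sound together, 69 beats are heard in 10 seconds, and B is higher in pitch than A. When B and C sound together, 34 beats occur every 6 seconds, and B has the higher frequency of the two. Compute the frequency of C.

335.2333 Hz

A–B: Beat frequency = 69/10 = 6.9 Hz.
B is above A, so f_B = 334 + 6.9 = 340.9 Hz.
B–C: Beat frequency = 34/6 = 5.6667 Hz.
C is below B, so f_C = 340.9 − 5.6667 = 335.2333 Hz.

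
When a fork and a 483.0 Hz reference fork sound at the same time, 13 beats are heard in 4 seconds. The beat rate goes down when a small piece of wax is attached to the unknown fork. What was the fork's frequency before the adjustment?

486.25 Hz

Beat frequency = 13/4 = 3.25 Hz.
|f − 483.0| = 3.25, so the fork was at either 479.75 Hz or 486.25 Hz.
Loading a fork with wax lowers its frequency; the adjustment lowers the fork's frequency.
The beat rate fell, so the adjustment moved the fork toward 483.0 Hz — it must have started above the reference.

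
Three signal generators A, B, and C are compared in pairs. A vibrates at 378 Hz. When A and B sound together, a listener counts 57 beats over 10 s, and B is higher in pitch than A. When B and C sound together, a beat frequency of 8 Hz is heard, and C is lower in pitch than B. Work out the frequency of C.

A–B: Beat frequency = 57/10 = 5.7 Hz.
B is above A, so f_B = 378 + 5.7 = 383.7 Hz.
C is below B, so f_C = 383.7 − 8 = 375.7 Hz.

375.7 Hz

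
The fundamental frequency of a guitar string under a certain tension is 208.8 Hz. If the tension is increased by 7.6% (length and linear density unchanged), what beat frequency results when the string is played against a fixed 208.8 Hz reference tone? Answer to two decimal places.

For a string, f ∝ √T, so the new frequency is 208.8·√1.076 = 216.5891 Hz.
f_beat = |216.5891 − 208.8| = 7.79 Hz.

7.79 Hz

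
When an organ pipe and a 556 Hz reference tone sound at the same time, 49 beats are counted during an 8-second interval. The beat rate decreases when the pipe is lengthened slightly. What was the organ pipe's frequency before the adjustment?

562.125 Hz

Beat frequency = 49/8 = 6.125 Hz.
|f − 556| = 6.125, so the organ pipe was at either 549.875 Hz or 562.125 Hz.
A longer pipe has a lower fundamental; the adjustment lowers the organ pipe's frequency.
The beat rate fell, so the adjustment moved the organ pipe toward 556 Hz — it must have started above the reference.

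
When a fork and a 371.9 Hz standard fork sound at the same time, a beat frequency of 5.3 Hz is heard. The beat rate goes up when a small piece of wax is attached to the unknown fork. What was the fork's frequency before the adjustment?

366.6 Hz

|f − 371.9| = 5.3, so the fork was at either 366.6 Hz or 377.2 Hz.
Loading a fork with wax lowers its frequency; the adjustment lowers the fork's frequency.
The beat rate rose, so the adjustment moved the fork further from 371.9 Hz — it was already below the reference.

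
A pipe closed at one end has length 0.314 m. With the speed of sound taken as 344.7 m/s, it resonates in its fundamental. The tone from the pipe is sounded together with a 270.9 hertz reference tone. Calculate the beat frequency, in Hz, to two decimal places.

Closed pipe (odd harmonics): f_n = n·v/(4L) = 1·344.7/(4·0.314) = 274.4427 Hz.
f_beat = |274.4427 − 270.9| = 3.54 Hz.

3.54 Hz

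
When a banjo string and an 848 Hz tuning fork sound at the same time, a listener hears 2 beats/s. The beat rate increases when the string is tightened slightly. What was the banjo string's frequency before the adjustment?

|f − 848| = 2, so the banjo string was at either 846 Hz or 850 Hz.
Increasing tension raises a string's frequency; the adjustment raises the banjo string's frequency.
The beat rate rose, so the adjustment moved the banjo string further from 848 Hz — it was already above the reference.

850 Hz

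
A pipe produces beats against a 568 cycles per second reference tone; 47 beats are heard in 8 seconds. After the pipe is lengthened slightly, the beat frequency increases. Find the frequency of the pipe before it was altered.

Beat frequency = 47/8 = 5.875 Hz.
|f − 568| = 5.875, so the pipe was at either 562.125 Hz or 573.875 Hz.
A longer pipe has a lower fundamental; the adjustment lowers the pipe's frequency.
The beat rate rose, so the adjustment moved the pipe further from 568 Hz — it was already below the reference.

562.125 Hz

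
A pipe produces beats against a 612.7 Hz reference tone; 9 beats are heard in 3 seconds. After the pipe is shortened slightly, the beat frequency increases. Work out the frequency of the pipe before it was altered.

615.7 Hz

Beat frequency = 9/3 = 3 Hz.
|f − 612.7| = 3, so the pipe was at either 609.7 Hz or 615.7 Hz.
A shorter pipe has a higher fundamental; the adjustment raises the pipe's frequency.
The beat rate rose, so the adjustment moved the pipe further from 612.7 Hz — it was already above the reference.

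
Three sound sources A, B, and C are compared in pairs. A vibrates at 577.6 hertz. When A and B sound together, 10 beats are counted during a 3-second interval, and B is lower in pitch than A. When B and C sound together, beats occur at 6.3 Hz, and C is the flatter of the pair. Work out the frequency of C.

A–B: Beat frequency = 10/3 = 3.3333 Hz.
B is below A, so f_B = 577.6 − 3.3333 = 574.2667 Hz.
C is below B, so f_C = 574.2667 − 6.3 = 567.9667 Hz.

567.9667 Hz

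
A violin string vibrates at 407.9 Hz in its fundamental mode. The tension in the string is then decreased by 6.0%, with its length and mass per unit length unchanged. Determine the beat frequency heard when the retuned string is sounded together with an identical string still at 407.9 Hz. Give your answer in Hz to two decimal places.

For a string, f ∝ √T, so the new frequency is 407.9·√0.940 = 395.4737 Hz.
f_beat = |395.4737 − 407.9| = 12.43 Hz.

12.43 Hz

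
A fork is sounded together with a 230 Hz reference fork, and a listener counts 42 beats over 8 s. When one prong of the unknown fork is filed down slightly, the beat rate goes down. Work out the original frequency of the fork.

224.75 Hz

Beat frequency = 42/8 = 5.25 Hz.
|f − 230| = 5.25, so the fork was at either 224.75 Hz or 235.25 Hz.
Filing a prong removes mass and raises the fork's frequency; the adjustment raises the fork's frequency.
The beat rate fell, so the adjustment moved the fork toward 230 Hz — it must have started below the reference.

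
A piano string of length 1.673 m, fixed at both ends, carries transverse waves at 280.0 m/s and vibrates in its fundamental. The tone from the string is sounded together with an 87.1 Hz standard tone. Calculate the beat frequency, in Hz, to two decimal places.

3.42 Hz

For a string fixed at both ends, f_n = n·v/(2L) = 1·280.0/(2·1.673) = 83.6820 Hz.
f_beat = |83.6820 − 87.1| = 3.42 Hz.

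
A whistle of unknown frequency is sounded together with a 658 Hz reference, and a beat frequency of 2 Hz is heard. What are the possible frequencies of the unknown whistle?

656 Hz or 660 Hz

|f − 658| = 2, so f = 658 ± 2.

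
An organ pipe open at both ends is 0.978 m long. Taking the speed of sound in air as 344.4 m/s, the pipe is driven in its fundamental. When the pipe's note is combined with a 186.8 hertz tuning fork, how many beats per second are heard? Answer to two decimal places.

Open pipe: f_n = n·v/(2L) = 1·344.4/(2·0.978) = 176.0736 Hz.
f_beat = |176.0736 − 186.8| = 10.73 Hz.

10.73 Hz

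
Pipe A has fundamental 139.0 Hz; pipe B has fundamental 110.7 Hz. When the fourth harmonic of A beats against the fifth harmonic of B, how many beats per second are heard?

Fourth harmonic of the first: 4·139.0 = 556.0 Hz.
Fifth harmonic of the second: 5·110.7 = 553.5 Hz.
f_beat = |556.0 − 553.5| = 2.5 Hz.

2.5 Hz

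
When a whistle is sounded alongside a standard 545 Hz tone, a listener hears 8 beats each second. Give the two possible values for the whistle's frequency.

537 Hz or 553 Hz

|f − 545| = 8, so f = 545 ± 8.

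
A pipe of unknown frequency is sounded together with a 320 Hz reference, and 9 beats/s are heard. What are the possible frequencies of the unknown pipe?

|f − 320| = 9, so f = 320 ± 9.

311 Hz or 329 Hz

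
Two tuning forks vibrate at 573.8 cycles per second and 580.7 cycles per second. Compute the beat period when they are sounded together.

0.145 s

f_beat = |573.8 − 580.7| = 6.9 Hz.
Beat period T = 1 / f_beat = 1 / 6.9 s.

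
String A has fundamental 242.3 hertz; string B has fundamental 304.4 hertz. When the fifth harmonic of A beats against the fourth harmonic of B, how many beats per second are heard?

Fifth harmonic of the first: 5·242.3 = 1211.5 Hz.
Fourth harmonic of the second: 4·304.4 = 1217.6 Hz.
f_beat = |1211.5 − 1217.6| = 6.1 Hz.

6.1 Hz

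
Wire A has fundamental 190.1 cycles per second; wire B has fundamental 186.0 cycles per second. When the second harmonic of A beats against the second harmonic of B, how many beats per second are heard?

8.2 Hz

Second harmonic of the first: 2·190.1 = 380.2 Hz.
Second harmonic of the second: 2·186.0 = 372.0 Hz.
f_beat = |380.2 − 372.0| = 8.2 Hz.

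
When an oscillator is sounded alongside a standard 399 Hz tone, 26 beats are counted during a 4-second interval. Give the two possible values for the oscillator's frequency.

392.5 Hz or 405.5 Hz

Beat frequency = 26/4 = 6.5 Hz.
|f − 399| = 6.5, so f = 399 ± 6.5.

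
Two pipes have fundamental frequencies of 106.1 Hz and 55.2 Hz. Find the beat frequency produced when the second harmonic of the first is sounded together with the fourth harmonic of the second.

Second harmonic of the first: 2·106.1 = 212.2 Hz.
Fourth harmonic of the second: 4·55.2 = 220.8 Hz.
f_beat = |212.2 − 220.8| = 8.6 Hz.

8.6 Hz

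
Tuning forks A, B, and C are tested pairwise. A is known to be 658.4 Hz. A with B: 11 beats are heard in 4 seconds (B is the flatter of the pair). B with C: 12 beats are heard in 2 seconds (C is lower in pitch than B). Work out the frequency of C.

649.65 Hz

A–B: Beat frequency = 11/4 = 2.75 Hz.
B is below A, so f_B = 658.4 − 2.75 = 655.65 Hz.
B–C: Beat frequency = 12/2 = 6 Hz.
C is below B, so f_C = 655.65 − 6 = 649.65 Hz.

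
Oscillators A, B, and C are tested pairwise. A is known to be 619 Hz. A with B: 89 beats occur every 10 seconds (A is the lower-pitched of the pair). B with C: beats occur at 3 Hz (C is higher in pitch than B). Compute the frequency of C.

A–B: Beat frequency = 89/10 = 8.9 Hz.
B is above A, so f_B = 619 + 8.9 = 627.9 Hz.
C is above B, so f_C = 627.9 + 3 = 630.9 Hz.

630.9 Hz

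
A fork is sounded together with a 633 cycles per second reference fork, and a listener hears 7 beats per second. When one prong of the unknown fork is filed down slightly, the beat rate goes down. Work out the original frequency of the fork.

|f − 633| = 7, so the fork was at either 626 Hz or 640 Hz.
Filing a prong removes mass and raises the fork's frequency; the adjustment raises the fork's frequency.
The beat rate fell, so the adjustment moved the fork toward 633 Hz — it must have started below the reference.

626 Hz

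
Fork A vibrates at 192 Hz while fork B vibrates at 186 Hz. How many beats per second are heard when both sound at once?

6 Hz

Beats arise from superposition of two nearby frequencies; the beat rate is |f₁ − f₂|.
|192 − 186| = 6 Hz.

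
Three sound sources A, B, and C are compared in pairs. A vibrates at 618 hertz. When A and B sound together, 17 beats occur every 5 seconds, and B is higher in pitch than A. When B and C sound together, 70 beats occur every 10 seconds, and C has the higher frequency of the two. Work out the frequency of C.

628.4 Hz

A–B: Beat frequency = 17/5 = 3.4 Hz.
B is above A, so f_B = 618 + 3.4 = 621.4 Hz.
B–C: Beat frequency = 70/10 = 7 Hz.
C is above B, so f_C = 621.4 + 7 = 628.4 Hz.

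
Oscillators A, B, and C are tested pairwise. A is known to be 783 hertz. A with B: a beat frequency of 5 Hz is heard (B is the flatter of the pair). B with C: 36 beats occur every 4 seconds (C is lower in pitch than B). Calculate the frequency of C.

B is below A, so f_B = 783 − 5 = 778 Hz.
B–C: Beat frequency = 36/4 = 9 Hz.
C is below B, so f_C = 778 − 9 = 769 Hz.

769 Hz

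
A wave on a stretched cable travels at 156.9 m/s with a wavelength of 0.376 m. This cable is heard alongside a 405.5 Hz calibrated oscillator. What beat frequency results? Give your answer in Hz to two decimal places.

Source frequency f = v/λ = 156.9/0.376 = 417.2872 Hz.
f_beat = |417.2872 − 405.5| = 11.79 Hz.

11.79 Hz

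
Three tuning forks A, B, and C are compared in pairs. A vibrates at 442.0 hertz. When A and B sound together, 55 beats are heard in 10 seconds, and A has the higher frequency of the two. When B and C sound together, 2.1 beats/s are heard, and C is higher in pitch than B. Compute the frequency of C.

A–B: Beat frequency = 55/10 = 5.5 Hz.
B is below A, so f_B = 442.0 − 5.5 = 436.5 Hz.
C is above B, so f_C = 436.5 + 2.1 = 438.6 Hz.

438.6 Hz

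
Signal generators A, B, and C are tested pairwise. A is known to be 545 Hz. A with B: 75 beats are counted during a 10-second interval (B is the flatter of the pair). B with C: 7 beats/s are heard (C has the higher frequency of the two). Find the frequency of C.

A–B: Beat frequency = 75/10 = 7.5 Hz.
B is below A, so f_B = 545 − 7.5 = 537.5 Hz.
C is above B, so f_C = 537.5 + 7 = 544.5 Hz.

544.5 Hz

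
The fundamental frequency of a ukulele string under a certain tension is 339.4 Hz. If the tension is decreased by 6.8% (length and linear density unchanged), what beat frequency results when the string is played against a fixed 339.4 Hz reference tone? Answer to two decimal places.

11.74 Hz

For a string, f ∝ √T, so the new frequency is 339.4·√0.932 = 327.6573 Hz.
f_beat = |327.6573 − 339.4| = 11.74 Hz.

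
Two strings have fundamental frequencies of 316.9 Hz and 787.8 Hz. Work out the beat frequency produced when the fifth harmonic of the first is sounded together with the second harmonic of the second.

Fifth harmonic of the first: 5·316.9 = 1584.5 Hz.
Second harmonic of the second: 2·787.8 = 1575.6 Hz.
f_beat = |1584.5 − 1575.6| = 8.9 Hz.

8.9 Hz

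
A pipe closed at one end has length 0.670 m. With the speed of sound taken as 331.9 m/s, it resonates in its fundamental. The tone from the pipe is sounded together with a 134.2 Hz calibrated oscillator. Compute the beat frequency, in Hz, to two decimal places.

Closed pipe (odd harmonics): f_n = n·v/(4L) = 1·331.9/(4·0.670) = 123.8433 Hz.
f_beat = |123.8433 − 134.2| = 10.36 Hz.

10.36 Hz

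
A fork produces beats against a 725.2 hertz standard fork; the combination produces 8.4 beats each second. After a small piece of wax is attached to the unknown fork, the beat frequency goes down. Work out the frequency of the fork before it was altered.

|f − 725.2| = 8.4, so the fork was at either 716.8 Hz or 733.6 Hz.
Loading a fork with wax lowers its frequency; the adjustment lowers the fork's frequency.
The beat rate fell, so the adjustment moved the fork toward 725.2 Hz — it must have started above the reference.

733.6 Hz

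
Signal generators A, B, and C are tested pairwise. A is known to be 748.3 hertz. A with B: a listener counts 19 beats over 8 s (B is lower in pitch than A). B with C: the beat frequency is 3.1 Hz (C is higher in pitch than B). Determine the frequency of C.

749.025 Hz

A–B: Beat frequency = 19/8 = 2.375 Hz.
B is below A, so f_B = 748.3 − 2.375 = 745.925 Hz.
C is above B, so f_C = 745.925 + 3.1 = 749.025 Hz.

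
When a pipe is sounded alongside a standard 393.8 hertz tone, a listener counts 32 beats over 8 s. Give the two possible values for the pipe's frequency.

389.8 Hz or 397.8 Hz

Beat frequency = 32/8 = 4 Hz.
|f − 393.8| = 4, so f = 393.8 ± 4.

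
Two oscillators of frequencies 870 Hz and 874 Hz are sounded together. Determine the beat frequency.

4 Hz

Beats arise from superposition of two nearby frequencies; the beat rate is |f₁ − f₂|.
|870 − 874| = 4 Hz.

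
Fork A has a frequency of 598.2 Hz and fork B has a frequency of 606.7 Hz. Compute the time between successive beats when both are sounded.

0.118 s

f_beat = |598.2 − 606.7| = 8.5 Hz.
Beat period T = 1 / f_beat = 1 / 8.5 s.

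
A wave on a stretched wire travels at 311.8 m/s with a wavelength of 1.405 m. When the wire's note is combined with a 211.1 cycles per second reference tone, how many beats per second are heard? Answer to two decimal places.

Source frequency f = v/λ = 311.8/1.405 = 221.9217 Hz.
f_beat = |221.9217 − 211.1| = 10.82 Hz.

10.82 Hz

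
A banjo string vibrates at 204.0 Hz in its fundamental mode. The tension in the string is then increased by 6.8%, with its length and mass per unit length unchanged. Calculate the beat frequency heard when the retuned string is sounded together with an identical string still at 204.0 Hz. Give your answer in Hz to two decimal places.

6.82 Hz

For a string, f ∝ √T, so the new frequency is 204.0·√1.068 = 210.8219 Hz.
f_beat = |210.8219 − 204.0| = 6.82 Hz.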